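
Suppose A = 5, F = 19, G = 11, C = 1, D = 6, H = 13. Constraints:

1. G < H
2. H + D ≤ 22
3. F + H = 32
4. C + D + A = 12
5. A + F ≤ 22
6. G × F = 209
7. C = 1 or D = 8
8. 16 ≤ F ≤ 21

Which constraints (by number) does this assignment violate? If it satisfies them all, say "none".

1. G = 11, H = 13; 11 < 13  yes
2. H + D = 13 + 6 = 19; 19 ≤ 22  yes
3. F + H = 19 + 13 = 32  yes
4. C + D + A = 1 + 6 + 5 = 12  yes
5. A + F = 5 + 19 = 24; 24 > 22, bound 22 not met  no
6. G × F = 11 × 19 = 209  yes
7. C = 1 = 1 (first disjunct)  yes
8. F = 19 lies in [16, 21]  yes

Violated: 5.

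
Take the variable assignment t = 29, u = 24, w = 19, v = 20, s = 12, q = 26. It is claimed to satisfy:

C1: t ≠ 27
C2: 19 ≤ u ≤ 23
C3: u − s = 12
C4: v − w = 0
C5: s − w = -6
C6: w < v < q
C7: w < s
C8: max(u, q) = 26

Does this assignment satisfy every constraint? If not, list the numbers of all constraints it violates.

The assignment fails constraints 2, 4, 5, 7.

C1: t = 29, and 29 ≠ 27 — OK.
C2: u = 24 is outside [19, 23] — violated.
C3: u − s = 24 − 12 = 12 — OK.
C4: v − w = 20 − 19 = 1, not 0 — violated.
C5: s − w = 12 − 19 = -7, not -6 — violated.
C6: values 19 < 20 < 26 — OK.
C7: w = 19, s = 12; 19 ≥ 12 (want <) — violated.
C8: max(24, 26) = 26 — OK.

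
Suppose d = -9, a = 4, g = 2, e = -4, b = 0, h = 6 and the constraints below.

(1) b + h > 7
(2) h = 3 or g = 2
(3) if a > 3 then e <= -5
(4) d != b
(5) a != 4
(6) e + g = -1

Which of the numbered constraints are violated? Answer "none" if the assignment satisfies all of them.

Violated: 1, 3, 5, 6.

(1) b + h = 0 + 6 = 6; 6 ≤ 7, bound 7 not met — violated.
(2) h = 6 ≠ 3, but g = 2 = 2 (second disjunct) — OK.
(3) a = 4 > 3, so we need e ≤ -5; but e = -4 > -5 — violated.
(4) d = -9, b = 0; distinct — OK.
(5) a = 4, but 4 is required to differ — violated.
(6) e + g = -4 + 2 = -2, not -1 — violated.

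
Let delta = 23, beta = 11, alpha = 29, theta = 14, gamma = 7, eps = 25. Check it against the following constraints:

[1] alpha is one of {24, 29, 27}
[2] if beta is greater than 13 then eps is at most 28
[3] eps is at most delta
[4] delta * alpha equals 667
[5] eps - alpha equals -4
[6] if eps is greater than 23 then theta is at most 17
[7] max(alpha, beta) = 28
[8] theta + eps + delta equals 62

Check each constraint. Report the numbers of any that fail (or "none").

[1] alpha = 29 is in {24, 29, 27} — holds.
[2] beta = 11, not > 13; antecedent false, conditional vacuously true — holds.
[3] eps = 25, delta = 23; 25 > 23 (want ≤) — does not hold.
[4] delta * alpha = 23 * 29 = 667 — holds.
[5] eps - alpha = 25 - 29 = -4 — holds.
[6] eps = 25 > 23, so we need theta ≤ 17; theta = 14 ≤ 17 — holds.
[7] max(29, 11) = 29, not 28 — does not hold.
[8] theta + eps + delta = 14 + 25 + 23 = 62 — holds.

Constraints 3, 7 do not hold.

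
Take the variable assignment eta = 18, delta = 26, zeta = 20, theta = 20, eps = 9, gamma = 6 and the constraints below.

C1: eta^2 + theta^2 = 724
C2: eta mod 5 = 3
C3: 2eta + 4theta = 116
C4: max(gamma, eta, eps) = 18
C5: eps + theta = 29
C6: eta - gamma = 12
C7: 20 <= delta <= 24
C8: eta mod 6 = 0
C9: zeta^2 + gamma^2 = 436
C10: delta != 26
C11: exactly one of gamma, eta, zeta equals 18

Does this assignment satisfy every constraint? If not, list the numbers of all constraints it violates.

C1: eta^2 + theta^2 = 18^2 + 20^2 = 324 + 400 = 724  yes
C2: 18 mod 5 = 3  yes
C3: 2eta + 4theta = 2(18) + 4(20) = 116  yes
C4: max(6, 18, 9) = 18  yes
C5: eps + theta = 9 + 20 = 29  yes
C6: eta - gamma = 18 - 6 = 12  yes
C7: delta = 26 is outside [20, 24]  no
C8: 18 mod 6 = 0  yes
C9: zeta^2 + gamma^2 = 20^2 + 6^2 = 400 + 36 = 436  yes
C10: delta = 26, but 26 is required to differ  no
C11: gamma=6, eta=18, zeta=20; 1 of them equals 18  yes

Constraints 7 and 10 are violated.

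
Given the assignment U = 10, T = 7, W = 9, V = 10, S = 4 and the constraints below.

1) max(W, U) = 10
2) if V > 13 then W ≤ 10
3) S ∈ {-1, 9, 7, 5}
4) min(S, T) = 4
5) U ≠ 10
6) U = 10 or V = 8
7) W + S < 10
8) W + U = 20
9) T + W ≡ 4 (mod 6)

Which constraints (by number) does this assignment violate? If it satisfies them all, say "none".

No — constraints 3, 5, 7, and 8 are not satisfied.

1) max(9, 10) = 10 — holds.
2) V = 10, not > 13; antecedent false, conditional vacuously true — holds.
3) S = 4 is not in {-1, 9, 7, 5} — does not hold.
4) min(4, 7) = 4 — holds.
5) U = 10, but 10 is required to differ — does not hold.
6) U = 10 = 10 (first disjunct) — holds.
7) W + S = 9 + 4 = 13; 13 ≥ 10, bound 10 not met — does not hold.
8) W + U = 9 + 10 = 19, not 20 — does not hold.
9) T + W = 16; 16 mod 6 = 4 — holds.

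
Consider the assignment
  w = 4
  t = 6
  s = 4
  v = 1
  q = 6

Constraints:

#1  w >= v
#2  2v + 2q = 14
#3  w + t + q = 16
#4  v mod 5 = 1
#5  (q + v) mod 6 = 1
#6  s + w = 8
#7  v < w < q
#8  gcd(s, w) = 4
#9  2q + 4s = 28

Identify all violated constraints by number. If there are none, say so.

Yes — all constraints hold.

#1 w = 4, v = 1; 4 ≥ 1  ✔
#2 2v + 2q = 2(1) + 2(6) = 14  ✔
#3 w + t + q = 4 + 6 + 6 = 16  ✔
#4 1 mod 5 = 1  ✔
#5 q + v = 7; 7 mod 6 = 1  ✔
#6 s + w = 4 + 4 = 8  ✔
#7 values 1 < 4 < 6  ✔
#8 gcd(4, 4) = 4  ✔
#9 2q + 4s = 2(6) + 4(4) = 28  ✔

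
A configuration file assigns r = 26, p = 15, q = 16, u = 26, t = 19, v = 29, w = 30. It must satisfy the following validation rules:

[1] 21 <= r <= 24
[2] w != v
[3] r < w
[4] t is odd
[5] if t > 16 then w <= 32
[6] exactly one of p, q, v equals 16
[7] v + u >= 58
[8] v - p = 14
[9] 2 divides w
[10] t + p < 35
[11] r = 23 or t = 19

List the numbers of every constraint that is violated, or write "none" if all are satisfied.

The assignment fails constraints 1, 7.

[1] r = 26 is outside [21, 24]  FAIL
[2] w = 30, v = 29; distinct  OK
[3] r = 26, w = 30; 26 < 30  OK
[4] t = 19 is odd  OK
[5] t = 19 > 16, so we need w ≤ 32; w = 30 ≤ 32  OK
[6] p=15, q=16, v=29; 1 of them equals 16  OK
[7] v + u = 29 + 26 = 55; 55 < 58, bound 58 not met  FAIL
[8] v - p = 29 - 15 = 14  OK
[9] 30 / 2 = 15, so 2 divides 30  OK
[10] t + p = 19 + 15 = 34; 34 < 35  OK
[11] r = 26 ≠ 23, but t = 19 = 19 (second disjunct)  OK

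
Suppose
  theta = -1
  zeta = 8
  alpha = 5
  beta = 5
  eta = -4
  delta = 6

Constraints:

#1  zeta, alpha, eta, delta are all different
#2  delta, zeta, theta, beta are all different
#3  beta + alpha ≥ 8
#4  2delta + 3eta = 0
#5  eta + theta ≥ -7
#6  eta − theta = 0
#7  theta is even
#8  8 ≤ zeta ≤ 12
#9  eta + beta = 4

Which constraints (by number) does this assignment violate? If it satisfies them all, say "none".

#1 values 8, 5, -4, 6 are pairwise distinct  ✔
#2 values 6, 8, -1, 5 are pairwise distinct  ✔
#3 beta + alpha = 5 + 5 = 10; 10 ≥ 8  ✔
#4 2delta + 3eta = 2(6) + 3(-4) = 0  ✔
#5 eta + theta = -4 + (-1) = -5; -5 ≥ -7  ✔
#6 eta − theta = -4 − (-1) = -3, not 0  ✘
#7 theta = -1 is odd  ✘
#8 zeta = 8 lies in [8, 12]  ✔
#9 eta + beta = -4 + 5 = 1, not 4  ✘

Constraints 6, 7, and 9 are violated.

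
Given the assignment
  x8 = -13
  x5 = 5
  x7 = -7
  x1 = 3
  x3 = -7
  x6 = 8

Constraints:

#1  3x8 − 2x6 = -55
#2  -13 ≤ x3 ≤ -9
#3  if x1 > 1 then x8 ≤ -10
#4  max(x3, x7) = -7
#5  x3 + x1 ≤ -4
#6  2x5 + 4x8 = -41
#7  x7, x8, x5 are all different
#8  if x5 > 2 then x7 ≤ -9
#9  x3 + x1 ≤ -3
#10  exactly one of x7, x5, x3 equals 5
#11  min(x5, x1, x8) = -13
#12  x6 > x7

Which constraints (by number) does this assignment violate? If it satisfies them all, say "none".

Constraints 2, 6, 8 are violated.

#1 3x8 − 2x6 = 3(-13) − 2(8) = -55 — holds.
#2 x3 = -7 is outside [-13, -9] — does not hold.
#3 x1 = 3 > 1, so we need x8 ≤ -10; x8 = -13 ≤ -10 — holds.
#4 max(-7, -7) = -7 — holds.
#5 x3 + x1 = -7 + 3 = -4; -4 ≤ -4 — holds.
#6 2x5 + 4x8 = 2(5) + 4(-13) = -42, not -41 — does not hold.
#7 values -7, -13, 5 are pairwise distinct — holds.
#8 x5 = 5 > 2, so we need x7 ≤ -9; but x7 = -7 > -9 — does not hold.
#9 x3 + x1 = -7 + 3 = -4; -4 ≤ -3 — holds.
#10 x7=-7, x5=5, x3=-7; 1 of them equals 5 — holds.
#11 min(5, 3, -13) = -13 — holds.
#12 x6 = 8, x7 = -7; 8 > -7 — holds.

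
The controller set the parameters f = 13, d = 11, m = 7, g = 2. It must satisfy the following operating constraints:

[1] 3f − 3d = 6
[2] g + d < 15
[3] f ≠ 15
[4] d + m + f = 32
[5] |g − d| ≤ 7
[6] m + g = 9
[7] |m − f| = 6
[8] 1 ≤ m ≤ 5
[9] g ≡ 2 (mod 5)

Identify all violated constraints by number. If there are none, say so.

[1] 3f − 3d = 3(13) − 3(11) = 6 — holds.
[2] g + d = 2 + 11 = 13; 13 < 15 — holds.
[3] f = 13, and 13 ≠ 15 — holds.
[4] d + m + f = 11 + 7 + 13 = 31, not 32 — fails.
[5] |2 − 11| = 9; 9 > 7, exceeds bound 7 — fails.
[6] m + g = 7 + 2 = 9 — holds.
[7] |7 − 13| = 6 — holds.
[8] m = 7 is outside [1, 5] — fails.
[9] 2 mod 5 = 2 — holds.

No — constraints 4, 5, 8 are not satisfied.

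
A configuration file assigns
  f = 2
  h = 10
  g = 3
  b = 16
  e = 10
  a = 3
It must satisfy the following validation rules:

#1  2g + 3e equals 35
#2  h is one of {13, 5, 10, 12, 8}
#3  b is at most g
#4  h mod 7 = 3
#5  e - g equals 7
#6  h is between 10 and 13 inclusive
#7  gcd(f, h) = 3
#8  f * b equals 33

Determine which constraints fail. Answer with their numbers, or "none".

No — constraints 1, 3, 7, and 8 are not satisfied.

#1 2g + 3e = 2(3) + 3(10) = 36, not 35 — fails.
#2 h = 10 is in {13, 5, 10, 12, 8} — holds.
#3 b = 16, g = 3; 16 > 3 (want ≤) — fails.
#4 10 mod 7 = 3 — holds.
#5 e - g = 10 - 3 = 7 — holds.
#6 h = 10 lies in [10, 13] — holds.
#7 gcd(2, 10) = 2, not 3 — fails.
#8 f * b = 2 * 16 = 32, not 33 — fails.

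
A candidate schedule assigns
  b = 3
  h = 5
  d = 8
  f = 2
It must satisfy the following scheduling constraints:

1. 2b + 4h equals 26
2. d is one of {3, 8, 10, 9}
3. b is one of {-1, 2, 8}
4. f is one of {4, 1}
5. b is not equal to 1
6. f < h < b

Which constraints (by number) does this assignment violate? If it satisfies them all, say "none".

1. 2b + 4h = 2(3) + 4(5) = 26 — holds.
2. d = 8 is in {3, 8, 10, 9} — holds.
3. b = 3 is not in {-1, 2, 8} — does not hold.
4. f = 2 is not in {4, 1} — does not hold.
5. b = 3, and 3 ≠ 1 — holds.
6. values 2, 5, 3; h = 5 is not < b = 3 — does not hold.

Constraints 3, 4, and 6 do not hold.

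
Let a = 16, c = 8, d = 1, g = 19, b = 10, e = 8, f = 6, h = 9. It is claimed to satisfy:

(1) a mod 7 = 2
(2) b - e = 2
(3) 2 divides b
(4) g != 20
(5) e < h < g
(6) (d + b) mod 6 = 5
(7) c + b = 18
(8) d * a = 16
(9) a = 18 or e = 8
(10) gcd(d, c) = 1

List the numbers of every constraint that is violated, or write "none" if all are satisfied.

The assignment satisfies every constraint.

(1) 16 mod 7 = 2  OK
(2) b - e = 10 - 8 = 2  OK
(3) 10 / 2 = 5, so 2 divides 10  OK
(4) g = 19, and 19 ≠ 20  OK
(5) values 8 < 9 < 19  OK
(6) d + b = 11; 11 mod 6 = 5  OK
(7) c + b = 8 + 10 = 18  OK
(8) d * a = 1 * 16 = 16  OK
(9) a = 16 ≠ 18, but e = 8 = 8 (second disjunct)  OK
(10) gcd(1, 8) = 1  OK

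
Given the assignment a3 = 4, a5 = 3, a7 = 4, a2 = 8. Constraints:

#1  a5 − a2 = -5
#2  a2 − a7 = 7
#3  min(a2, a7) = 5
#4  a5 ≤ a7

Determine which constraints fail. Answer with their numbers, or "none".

Constraints 2, 3 do not hold.

#1 a5 − a2 = 3 − 8 = -5  yes
#2 a2 − a7 = 8 − 4 = 4, not 7  no
#3 min(8, 4) = 4, not 5  no
#4 a5 = 3, a7 = 4; 3 ≤ 4  yes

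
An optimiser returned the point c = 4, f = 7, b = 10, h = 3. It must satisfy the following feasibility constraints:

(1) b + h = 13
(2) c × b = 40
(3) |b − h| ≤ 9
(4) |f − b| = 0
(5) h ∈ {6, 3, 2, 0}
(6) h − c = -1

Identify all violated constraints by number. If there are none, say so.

(1) b + h = 10 + 3 = 13  yes
(2) c × b = 4 × 10 = 40  yes
(3) |10 − 3| = 7; 7 ≤ 9  yes
(4) |7 − 10| = 3, not 0  no
(5) h = 3 is in {6, 3, 2, 0}  yes
(6) h − c = 3 − 4 = -1  yes

Violated: 4.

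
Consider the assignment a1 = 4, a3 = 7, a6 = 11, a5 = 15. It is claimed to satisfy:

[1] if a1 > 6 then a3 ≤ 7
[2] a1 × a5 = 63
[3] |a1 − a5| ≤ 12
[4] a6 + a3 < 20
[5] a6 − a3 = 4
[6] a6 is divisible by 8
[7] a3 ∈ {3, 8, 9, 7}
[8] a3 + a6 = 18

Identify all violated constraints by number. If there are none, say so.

Constraints 2 and 6 are violated.

[1] a1 = 4, not > 6; antecedent false, conditional vacuously true — holds.
[2] a1 × a5 = 4 × 15 = 60, not 63 — does not hold.
[3] |4 − 15| = 11; 11 ≤ 12 — holds.
[4] a6 + a3 = 11 + 7 = 18; 18 < 20 — holds.
[5] a6 − a3 = 11 − 7 = 4 — holds.
[6] 11 = 8×1 + 3, so 8 does not divide 11 — does not hold.
[7] a3 = 7 is in {3, 8, 9, 7} — holds.
[8] a3 + a6 = 7 + 11 = 18 — holds.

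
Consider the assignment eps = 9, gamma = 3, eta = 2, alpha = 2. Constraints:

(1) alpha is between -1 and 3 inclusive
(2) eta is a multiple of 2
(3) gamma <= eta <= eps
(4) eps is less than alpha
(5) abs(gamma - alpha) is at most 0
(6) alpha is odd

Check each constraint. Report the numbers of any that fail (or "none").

(1) alpha = 2 lies in [-1, 3] — OK.
(2) 2 / 2 = 1, so 2 divides 2 — OK.
(3) values 3, 2, 9; gamma = 3 is not <= eta = 2 — violated.
(4) eps = 9, alpha = 2; 9 ≥ 2 (want <) — violated.
(5) abs(3 - 2) = 1; 1 > 0, exceeds bound 0 — violated.
(6) alpha = 2 is even — violated.

The assignment fails constraints 3, 4, 5, and 6.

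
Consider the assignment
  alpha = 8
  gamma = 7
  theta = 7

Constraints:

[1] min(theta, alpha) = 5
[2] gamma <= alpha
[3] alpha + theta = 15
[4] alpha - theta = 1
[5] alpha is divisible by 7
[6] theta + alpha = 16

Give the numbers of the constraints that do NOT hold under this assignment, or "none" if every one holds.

Constraints 1, 5, and 6 do not hold.

[1] min(7, 8) = 7, not 5  fails
[2] gamma = 7, alpha = 8; 7 ≤ 8  holds
[3] alpha + theta = 8 + 7 = 15  holds
[4] alpha - theta = 8 - 7 = 1  holds
[5] 8 = 7*1 + 1, so 7 does not divide 8  fails
[6] theta + alpha = 7 + 8 = 15, not 16  fails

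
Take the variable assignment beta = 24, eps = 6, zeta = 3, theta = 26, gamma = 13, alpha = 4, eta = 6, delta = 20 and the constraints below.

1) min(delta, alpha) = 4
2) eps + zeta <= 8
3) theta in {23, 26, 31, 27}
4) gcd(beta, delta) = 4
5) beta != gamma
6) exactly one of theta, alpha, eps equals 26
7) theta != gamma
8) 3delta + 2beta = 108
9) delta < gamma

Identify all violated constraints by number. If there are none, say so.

1) min(20, 4) = 4  true
2) eps + zeta = 6 + 3 = 9; 9 > 8, bound 8 not met  false
3) theta = 26 is in {23, 26, 31, 27}  true
4) gcd(24, 20) = 4  true
5) beta = 24, gamma = 13; distinct  true
6) theta=26, alpha=4, eps=6; 1 of them equals 26  true
7) theta = 26, gamma = 13; distinct  true
8) 3delta + 2beta = 3(20) + 2(24) = 108  true
9) delta = 20, gamma = 13; 20 ≥ 13 (want <)  false

The assignment fails constraints 2, 9.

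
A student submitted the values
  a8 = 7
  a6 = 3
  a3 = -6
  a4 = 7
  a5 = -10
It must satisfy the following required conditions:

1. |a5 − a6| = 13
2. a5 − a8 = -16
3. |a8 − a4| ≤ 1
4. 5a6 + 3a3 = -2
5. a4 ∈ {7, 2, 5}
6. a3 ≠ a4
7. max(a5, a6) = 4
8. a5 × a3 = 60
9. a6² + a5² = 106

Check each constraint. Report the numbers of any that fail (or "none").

1. |-10 − 3| = 13  OK
2. a5 − a8 = -10 − 7 = -17, not -16  FAIL
3. |7 − 7| = 0; 0 ≤ 1  OK
4. 5a6 + 3a3 = 5(3) + 3(-6) = -3, not -2  FAIL
5. a4 = 7 is in {7, 2, 5}  OK
6. a3 = -6, a4 = 7; distinct  OK
7. max(-10, 3) = 3, not 4  FAIL
8. a5 × a3 = -10 × (-6) = 60  OK
9. a6² + a5² = 3² + (-10)² = 9 + 100 = 109, not 106  FAIL

The assignment fails constraints 2, 4, 7, 9.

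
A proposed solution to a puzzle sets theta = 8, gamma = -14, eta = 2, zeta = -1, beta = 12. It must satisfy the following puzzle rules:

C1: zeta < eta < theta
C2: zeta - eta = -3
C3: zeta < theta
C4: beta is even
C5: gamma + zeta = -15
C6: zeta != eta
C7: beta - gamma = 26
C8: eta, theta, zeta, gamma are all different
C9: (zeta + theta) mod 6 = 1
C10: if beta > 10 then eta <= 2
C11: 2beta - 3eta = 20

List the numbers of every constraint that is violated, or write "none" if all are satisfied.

No — constraint 11 is not satisfied.

C1: values -1 < 2 < 8  holds
C2: zeta - eta = -1 - 2 = -3  holds
C3: zeta = -1, theta = 8; -1 < 8  holds
C4: beta = 12 is even  holds
C5: gamma + zeta = -14 + (-1) = -15  holds
C6: zeta = -1, eta = 2; distinct  holds
C7: beta - gamma = 12 - (-14) = 26  holds
C8: values 2, 8, -1, -14 are pairwise distinct  holds
C9: zeta + theta = 7; 7 mod 6 = 1  holds
C10: beta = 12 > 10, so we need eta ≤ 2; eta = 2 ≤ 2  holds
C11: 2beta - 3eta = 2(12) - 3(2) = 18, not 20  fails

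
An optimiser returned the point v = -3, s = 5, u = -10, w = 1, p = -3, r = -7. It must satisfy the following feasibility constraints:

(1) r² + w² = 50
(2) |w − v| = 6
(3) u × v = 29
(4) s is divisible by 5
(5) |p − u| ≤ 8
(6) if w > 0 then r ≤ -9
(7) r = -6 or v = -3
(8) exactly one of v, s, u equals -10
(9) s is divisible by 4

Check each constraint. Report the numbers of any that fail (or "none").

(1) r² + w² = (-7)² + 1² = 49 + 1 = 50 — satisfied.
(2) |1 − (-3)| = 4, not 6 — violated.
(3) u × v = -10 × (-3) = 30, not 29 — violated.
(4) 5 / 5 = 1, so 5 divides 5 — satisfied.
(5) |-3 − (-10)| = 7; 7 ≤ 8 — satisfied.
(6) w = 1 > 0, so we need r ≤ -9; but r = -7 > -9 — violated.
(7) r = -7 ≠ -6, but v = -3 = -3 (second disjunct) — satisfied.
(8) v=-3, s=5, u=-10; 1 of them equals -10 — satisfied.
(9) 5 = 4×1 + 1, so 4 does not divide 5 — violated.

The assignment fails constraints 2, 3, 6, 9.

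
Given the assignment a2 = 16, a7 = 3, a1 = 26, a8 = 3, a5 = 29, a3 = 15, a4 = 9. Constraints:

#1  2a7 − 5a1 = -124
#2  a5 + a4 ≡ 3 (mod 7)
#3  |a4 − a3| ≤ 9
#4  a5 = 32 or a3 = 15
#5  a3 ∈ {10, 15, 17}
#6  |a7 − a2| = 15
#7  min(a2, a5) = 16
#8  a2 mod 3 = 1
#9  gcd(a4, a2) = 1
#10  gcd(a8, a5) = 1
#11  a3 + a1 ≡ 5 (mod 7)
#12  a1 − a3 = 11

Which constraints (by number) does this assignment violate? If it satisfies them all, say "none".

#1 2a7 − 5a1 = 2(3) − 5(26) = -124  ✓
#2 a5 + a4 = 38; 38 mod 7 = 3  ✓
#3 |9 − 15| = 6; 6 ≤ 9  ✓
#4 a5 = 29 ≠ 32, but a3 = 15 = 15 (second disjunct)  ✓
#5 a3 = 15 is in {10, 15, 17}  ✓
#6 |3 − 16| = 13, not 15  ✗
#7 min(16, 29) = 16  ✓
#8 16 mod 3 = 1  ✓
#9 gcd(9, 16) = 1  ✓
#10 gcd(3, 29) = 1  ✓
#11 a3 + a1 = 41; 41 mod 7 = 6, not 5  ✗
#12 a1 − a3 = 26 − 15 = 11  ✓

Constraints 6 and 11 do not hold.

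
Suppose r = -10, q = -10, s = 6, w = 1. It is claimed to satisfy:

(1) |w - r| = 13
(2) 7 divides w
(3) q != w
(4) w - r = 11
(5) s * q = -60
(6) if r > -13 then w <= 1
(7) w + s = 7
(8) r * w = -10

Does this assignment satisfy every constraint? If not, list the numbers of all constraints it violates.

(1) |1 - (-10)| = 11, not 13 — violated.
(2) 1 = 7*0 + 1, so 7 does not divide 1 — violated.
(3) q = -10, w = 1; distinct — OK.
(4) w - r = 1 - (-10) = 11 — OK.
(5) s * q = 6 * (-10) = -60 — OK.
(6) r = -10 > -13, so we need w ≤ 1; w = 1 ≤ 1 — OK.
(7) w + s = 1 + 6 = 7 — OK.
(8) r * w = -10 * 1 = -10 — OK.

Violated: 1 and 2.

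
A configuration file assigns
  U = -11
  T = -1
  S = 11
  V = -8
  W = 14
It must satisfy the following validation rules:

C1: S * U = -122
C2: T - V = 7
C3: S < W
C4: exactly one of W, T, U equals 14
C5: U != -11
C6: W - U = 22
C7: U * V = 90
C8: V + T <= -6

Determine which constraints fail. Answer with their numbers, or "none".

C1: S * U = 11 * (-11) = -121, not -122 — violated.
C2: T - V = -1 - (-8) = 7 — satisfied.
C3: S = 11, W = 14; 11 < 14 — satisfied.
C4: W=14, T=-1, U=-11; 1 of them equals 14 — satisfied.
C5: U = -11, but -11 is required to differ — violated.
C6: W - U = 14 - (-11) = 25, not 22 — violated.
C7: U * V = -11 * (-8) = 88, not 90 — violated.
C8: V + T = -8 + (-1) = -9; -9 ≤ -6 — satisfied.

Violated: 1, 5, 6, and 7.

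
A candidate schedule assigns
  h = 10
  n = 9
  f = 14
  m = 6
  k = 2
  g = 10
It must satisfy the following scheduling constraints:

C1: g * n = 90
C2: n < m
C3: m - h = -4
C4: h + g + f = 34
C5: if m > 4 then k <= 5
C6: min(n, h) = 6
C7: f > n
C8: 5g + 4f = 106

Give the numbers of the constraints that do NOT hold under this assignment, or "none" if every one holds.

Constraints 2 and 6 do not hold.

C1: g * n = 10 * 9 = 90 — holds.
C2: n = 9, m = 6; 9 ≥ 6 (want <) — does not hold.
C3: m - h = 6 - 10 = -4 — holds.
C4: h + g + f = 10 + 10 + 14 = 34 — holds.
C5: m = 6 > 4, so we need k ≤ 5; k = 2 ≤ 5 — holds.
C6: min(9, 10) = 9, not 6 — does not hold.
C7: f = 14, n = 9; 14 > 9 — holds.
C8: 5g + 4f = 5(10) + 4(14) = 106 — holds.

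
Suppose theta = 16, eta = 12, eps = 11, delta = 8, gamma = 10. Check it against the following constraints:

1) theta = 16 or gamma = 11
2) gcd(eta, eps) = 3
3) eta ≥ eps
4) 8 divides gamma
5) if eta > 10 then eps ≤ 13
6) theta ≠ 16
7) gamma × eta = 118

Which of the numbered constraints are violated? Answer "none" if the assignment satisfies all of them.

1) theta = 16 = 16 (first disjunct)  ✓
2) gcd(12, 11) = 1, not 3  ✗
3) eta = 12, eps = 11; 12 ≥ 11  ✓
4) 10 = 8×1 + 2, so 8 does not divide 10  ✗
5) eta = 12 > 10, so we need eps ≤ 13; eps = 11 ≤ 13  ✓
6) theta = 16, but 16 is required to differ  ✗
7) gamma × eta = 10 × 12 = 120, not 118  ✗

Constraints 2, 4, 6, 7 are violated.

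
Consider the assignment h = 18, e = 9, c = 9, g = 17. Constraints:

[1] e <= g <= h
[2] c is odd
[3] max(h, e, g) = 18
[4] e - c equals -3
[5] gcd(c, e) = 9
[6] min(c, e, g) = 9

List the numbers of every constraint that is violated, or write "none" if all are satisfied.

[1] values 9 <= 17 <= 18 — OK.
[2] c = 9 is odd — OK.
[3] max(18, 9, 17) = 18 — OK.
[4] e - c = 9 - 9 = 0, not -3 — violated.
[5] gcd(9, 9) = 9 — OK.
[6] min(9, 9, 17) = 9 — OK.

No — constraint 4 is not satisfied.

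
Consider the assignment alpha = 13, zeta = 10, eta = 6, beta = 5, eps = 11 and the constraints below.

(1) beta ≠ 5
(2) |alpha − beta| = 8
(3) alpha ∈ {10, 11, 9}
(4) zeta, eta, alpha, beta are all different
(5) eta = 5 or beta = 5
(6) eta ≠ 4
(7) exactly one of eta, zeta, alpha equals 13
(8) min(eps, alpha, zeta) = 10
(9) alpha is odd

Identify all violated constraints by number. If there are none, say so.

Constraints 1, 3 do not hold.

(1) beta = 5, but 5 is required to differ — violated.
(2) |13 − 5| = 8 — satisfied.
(3) alpha = 13 is not in {10, 11, 9} — violated.
(4) values 10, 6, 13, 5 are pairwise distinct — satisfied.
(5) eta = 6 ≠ 5, but beta = 5 = 5 (second disjunct) — satisfied.
(6) eta = 6, and 6 ≠ 4 — satisfied.
(7) eta=6, zeta=10, alpha=13; 1 of them equals 13 — satisfied.
(8) min(11, 13, 10) = 10 — satisfied.
(9) alpha = 13 is odd — satisfied.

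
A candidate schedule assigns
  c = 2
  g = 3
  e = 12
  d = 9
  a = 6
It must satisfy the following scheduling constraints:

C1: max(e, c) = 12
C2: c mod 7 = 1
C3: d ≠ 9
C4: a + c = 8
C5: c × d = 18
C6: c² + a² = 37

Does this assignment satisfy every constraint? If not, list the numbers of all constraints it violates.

C1: max(12, 2) = 12  ✔
C2: 2 mod 7 = 2, not 1  ✘
C3: d = 9, but 9 is required to differ  ✘
C4: a + c = 6 + 2 = 8  ✔
C5: c × d = 2 × 9 = 18  ✔
C6: c² + a² = 2² + 6² = 4 + 36 = 40, not 37  ✘

Constraints 2, 3, 6 do not hold.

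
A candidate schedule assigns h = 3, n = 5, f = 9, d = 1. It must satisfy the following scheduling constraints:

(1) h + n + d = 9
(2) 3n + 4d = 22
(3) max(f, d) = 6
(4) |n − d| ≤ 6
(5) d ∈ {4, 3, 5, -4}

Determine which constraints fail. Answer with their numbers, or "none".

Violated: 2, 3, and 5.

(1) h + n + d = 3 + 5 + 1 = 9 — holds.
(2) 3n + 4d = 3(5) + 4(1) = 19, not 22 — fails.
(3) max(9, 1) = 9, not 6 — fails.
(4) |5 − 1| = 4; 4 ≤ 6 — holds.
(5) d = 1 is not in {4, 3, 5, -4} — fails.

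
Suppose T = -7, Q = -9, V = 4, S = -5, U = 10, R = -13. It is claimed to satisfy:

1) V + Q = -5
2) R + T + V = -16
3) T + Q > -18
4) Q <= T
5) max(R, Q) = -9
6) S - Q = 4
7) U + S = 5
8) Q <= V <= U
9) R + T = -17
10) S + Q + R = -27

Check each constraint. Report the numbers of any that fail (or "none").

1) V + Q = 4 + (-9) = -5  holds
2) R + T + V = -13 + (-7) + 4 = -16  holds
3) T + Q = -7 + (-9) = -16; -16 > -18  holds
4) Q = -9, T = -7; -9 ≤ -7  holds
5) max(-13, -9) = -9  holds
6) S - Q = -5 - (-9) = 4  holds
7) U + S = 10 + (-5) = 5  holds
8) values -9 <= 4 <= 10  holds
9) R + T = -13 + (-7) = -20, not -17  fails
10) S + Q + R = -5 + (-9) + (-13) = -27  holds

No — constraint 9 is not satisfied.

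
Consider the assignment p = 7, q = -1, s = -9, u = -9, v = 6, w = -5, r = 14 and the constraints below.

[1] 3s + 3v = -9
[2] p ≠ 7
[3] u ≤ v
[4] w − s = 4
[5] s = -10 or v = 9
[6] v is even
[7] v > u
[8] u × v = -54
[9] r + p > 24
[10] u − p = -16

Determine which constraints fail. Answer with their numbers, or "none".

[1] 3s + 3v = 3(-9) + 3(6) = -9  ✔
[2] p = 7, but 7 is required to differ  ✘
[3] u = -9, v = 6; -9 ≤ 6  ✔
[4] w − s = -5 − (-9) = 4  ✔
[5] s = -9 ≠ -10 and v = 6 ≠ 9; both disjuncts false  ✘
[6] v = 6 is even  ✔
[7] v = 6, u = -9; 6 > -9  ✔
[8] u × v = -9 × 6 = -54  ✔
[9] r + p = 14 + 7 = 21; 21 ≤ 24, bound 24 not met  ✘
[10] u − p = -9 − 7 = -16  ✔

Violated: 2, 5, 9.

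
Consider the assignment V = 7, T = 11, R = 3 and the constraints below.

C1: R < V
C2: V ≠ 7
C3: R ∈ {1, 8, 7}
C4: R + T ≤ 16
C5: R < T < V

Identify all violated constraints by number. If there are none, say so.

C1: R = 3, V = 7; 3 < 7 — satisfied.
C2: V = 7, but 7 is required to differ — violated.
C3: R = 3 is not in {1, 8, 7} — violated.
C4: R + T = 3 + 11 = 14; 14 ≤ 16 — satisfied.
C5: values 3, 11, 7; T = 11 is not < V = 7 — violated.

Constraints 2, 3, and 5 are violated.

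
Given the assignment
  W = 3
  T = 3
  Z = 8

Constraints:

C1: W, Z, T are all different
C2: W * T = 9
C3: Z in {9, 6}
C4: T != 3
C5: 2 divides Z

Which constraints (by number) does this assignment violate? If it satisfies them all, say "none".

Violated: 1, 3, 4.

C1: W = T = 3, not all different — fails.
C2: W * T = 3 * 3 = 9 — holds.
C3: Z = 8 is not in {9, 6} — fails.
C4: T = 3, but 3 is required to differ — fails.
C5: 8 / 2 = 4, so 2 divides 8 — holds.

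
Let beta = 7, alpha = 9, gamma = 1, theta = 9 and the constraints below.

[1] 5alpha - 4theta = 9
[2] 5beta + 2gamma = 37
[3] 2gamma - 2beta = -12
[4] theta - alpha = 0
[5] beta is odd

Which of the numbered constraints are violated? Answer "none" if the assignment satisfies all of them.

[1] 5alpha - 4theta = 5(9) - 4(9) = 9 — holds.
[2] 5beta + 2gamma = 5(7) + 2(1) = 37 — holds.
[3] 2gamma - 2beta = 2(1) - 2(7) = -12 — holds.
[4] theta - alpha = 9 - 9 = 0 — holds.
[5] beta = 7 is odd — holds.

No violations.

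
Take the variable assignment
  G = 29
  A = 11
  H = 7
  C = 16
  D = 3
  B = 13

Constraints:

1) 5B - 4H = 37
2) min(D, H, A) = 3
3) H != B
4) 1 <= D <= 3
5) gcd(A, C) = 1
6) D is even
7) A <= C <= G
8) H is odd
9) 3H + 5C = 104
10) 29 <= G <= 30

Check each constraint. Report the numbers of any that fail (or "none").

The assignment fails constraints 6 and 9.

1) 5B - 4H = 5(13) - 4(7) = 37 — holds.
2) min(3, 7, 11) = 3 — holds.
3) H = 7, B = 13; distinct — holds.
4) D = 3 lies in [1, 3] — holds.
5) gcd(11, 16) = 1 — holds.
6) D = 3 is odd — does not hold.
7) values 11 <= 16 <= 29 — holds.
8) H = 7 is odd — holds.
9) 3H + 5C = 3(7) + 5(16) = 101, not 104 — does not hold.
10) G = 29 lies in [29, 30] — holds.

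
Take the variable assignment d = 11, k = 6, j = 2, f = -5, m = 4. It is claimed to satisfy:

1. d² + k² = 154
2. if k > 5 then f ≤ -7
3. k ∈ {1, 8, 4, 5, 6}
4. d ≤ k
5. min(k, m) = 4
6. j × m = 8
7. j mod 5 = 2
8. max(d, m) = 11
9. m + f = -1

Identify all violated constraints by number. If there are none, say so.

1. d² + k² = 11² + 6² = 121 + 36 = 157, not 154  false
2. k = 6 > 5, so we need f ≤ -7; but f = -5 > -7  false
3. k = 6 is in {1, 8, 4, 5, 6}  true
4. d = 11, k = 6; 11 > 6 (want ≤)  false
5. min(6, 4) = 4  true
6. j × m = 2 × 4 = 8  true
7. 2 mod 5 = 2  true
8. max(11, 4) = 11  true
9. m + f = 4 + (-5) = -1  true

The assignment fails constraints 1, 2, and 4.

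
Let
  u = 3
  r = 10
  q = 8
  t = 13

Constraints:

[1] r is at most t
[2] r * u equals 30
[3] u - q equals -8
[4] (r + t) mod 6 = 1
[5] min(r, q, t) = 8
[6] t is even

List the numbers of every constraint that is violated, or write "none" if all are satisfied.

Constraints 3, 4, 6 do not hold.

[1] r = 10, t = 13; 10 ≤ 13 — satisfied.
[2] r * u = 10 * 3 = 30 — satisfied.
[3] u - q = 3 - 8 = -5, not -8 — violated.
[4] r + t = 23; 23 mod 6 = 5, not 1 — violated.
[5] min(10, 8, 13) = 8 — satisfied.
[6] t = 13 is odd — violated.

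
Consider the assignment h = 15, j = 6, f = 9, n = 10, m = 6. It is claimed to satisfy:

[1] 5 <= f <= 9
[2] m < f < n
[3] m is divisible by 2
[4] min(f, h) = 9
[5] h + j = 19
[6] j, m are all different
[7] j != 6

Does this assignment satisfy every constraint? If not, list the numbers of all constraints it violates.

[1] f = 9 lies in [5, 9]  true
[2] values 6 < 9 < 10  true
[3] 6 / 2 = 3, so 2 divides 6  true
[4] min(9, 15) = 9  true
[5] h + j = 15 + 6 = 21, not 19  false
[6] j = m = 6, not all different  false
[7] j = 6, but 6 is required to differ  false

Violated: 5, 6, and 7.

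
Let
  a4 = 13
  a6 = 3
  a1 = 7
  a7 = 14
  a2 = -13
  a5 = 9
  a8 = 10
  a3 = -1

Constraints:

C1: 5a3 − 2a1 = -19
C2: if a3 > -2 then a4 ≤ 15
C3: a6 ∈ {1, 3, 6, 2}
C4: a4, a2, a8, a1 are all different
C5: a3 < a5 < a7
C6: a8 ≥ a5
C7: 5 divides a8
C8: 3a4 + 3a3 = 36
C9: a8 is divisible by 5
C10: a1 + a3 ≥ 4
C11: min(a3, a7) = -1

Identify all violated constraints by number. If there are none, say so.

C1: 5a3 − 2a1 = 5(-1) − 2(7) = -19 — satisfied.
C2: a3 = -1 > -2, so we need a4 ≤ 15; a4 = 13 ≤ 15 — satisfied.
C3: a6 = 3 is in {1, 3, 6, 2} — satisfied.
C4: values 13, -13, 10, 7 are pairwise distinct — satisfied.
C5: values -1 < 9 < 14 — satisfied.
C6: a8 = 10, a5 = 9; 10 ≥ 9 — satisfied.
C7: 10 / 5 = 2, so 5 divides 10 — satisfied.
C8: 3a4 + 3a3 = 3(13) + 3(-1) = 36 — satisfied.
C9: 10 / 5 = 2, so 5 divides 10 — satisfied.
C10: a1 + a3 = 7 + (-1) = 6; 6 ≥ 4 — satisfied.
C11: min(-1, 14) = -1 — satisfied.

All constraints are satisfied.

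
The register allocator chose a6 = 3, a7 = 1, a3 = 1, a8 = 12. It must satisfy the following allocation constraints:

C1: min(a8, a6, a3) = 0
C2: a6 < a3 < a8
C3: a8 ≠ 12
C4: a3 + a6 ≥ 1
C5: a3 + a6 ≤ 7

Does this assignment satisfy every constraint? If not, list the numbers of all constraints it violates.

Violated: 1, 2, 3.

C1: min(12, 3, 1) = 1, not 0 — does not hold.
C2: values 3, 1, 12; a6 = 3 is not < a3 = 1 — does not hold.
C3: a8 = 12, but 12 is required to differ — does not hold.
C4: a3 + a6 = 1 + 3 = 4; 4 ≥ 1 — holds.
C5: a3 + a6 = 1 + 3 = 4; 4 ≤ 7 — holds.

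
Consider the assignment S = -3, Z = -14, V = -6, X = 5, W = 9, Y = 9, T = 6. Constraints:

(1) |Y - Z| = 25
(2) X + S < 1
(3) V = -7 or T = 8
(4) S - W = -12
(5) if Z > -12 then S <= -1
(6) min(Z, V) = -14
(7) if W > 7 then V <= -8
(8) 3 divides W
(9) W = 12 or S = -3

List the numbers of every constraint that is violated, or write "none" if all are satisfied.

Constraints 1, 2, 3, 7 do not hold.

(1) |9 - (-14)| = 23, not 25  FAIL
(2) X + S = 5 + (-3) = 2; 2 ≥ 1, bound 1 not met  FAIL
(3) V = -6 ≠ -7 and T = 6 ≠ 8; both disjuncts false  FAIL
(4) S - W = -3 - 9 = -12  OK
(5) Z = -14, not > -12; antecedent false, conditional vacuously true  OK
(6) min(-14, -6) = -14  OK
(7) W = 9 > 7, so we need V ≤ -8; but V = -6 > -8  FAIL
(8) 9 / 3 = 3, so 3 divides 9  OK
(9) W = 9 ≠ 12, but S = -3 = -3 (second disjunct)  OK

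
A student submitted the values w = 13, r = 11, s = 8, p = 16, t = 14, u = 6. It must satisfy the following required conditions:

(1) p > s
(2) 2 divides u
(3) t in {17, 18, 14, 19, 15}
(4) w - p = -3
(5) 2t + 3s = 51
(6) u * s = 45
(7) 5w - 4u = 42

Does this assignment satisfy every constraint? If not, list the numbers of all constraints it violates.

Violated: 5, 6, 7.

(1) p = 16, s = 8; 16 > 8  ✓
(2) 6 / 2 = 3, so 2 divides 6  ✓
(3) t = 14 is in {17, 18, 14, 19, 15}  ✓
(4) w - p = 13 - 16 = -3  ✓
(5) 2t + 3s = 2(14) + 3(8) = 52, not 51  ✗
(6) u * s = 6 * 8 = 48, not 45  ✗
(7) 5w - 4u = 5(13) - 4(6) = 41, not 42  ✗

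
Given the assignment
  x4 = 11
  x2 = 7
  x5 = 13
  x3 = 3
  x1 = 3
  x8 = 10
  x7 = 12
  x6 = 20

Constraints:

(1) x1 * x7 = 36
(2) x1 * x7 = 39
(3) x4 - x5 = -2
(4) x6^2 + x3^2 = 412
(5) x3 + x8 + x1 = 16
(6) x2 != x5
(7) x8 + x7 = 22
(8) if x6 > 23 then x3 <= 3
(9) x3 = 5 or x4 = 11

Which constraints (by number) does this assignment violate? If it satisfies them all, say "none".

(1) x1 * x7 = 3 * 12 = 36 — satisfied.
(2) x1 * x7 = 3 * 12 = 36, not 39 — violated.
(3) x4 - x5 = 11 - 13 = -2 — satisfied.
(4) x6^2 + x3^2 = 20^2 + 3^2 = 400 + 9 = 409, not 412 — violated.
(5) x3 + x8 + x1 = 3 + 10 + 3 = 16 — satisfied.
(6) x2 = 7, x5 = 13; distinct — satisfied.
(7) x8 + x7 = 10 + 12 = 22 — satisfied.
(8) x6 = 20, not > 23; antecedent false, conditional vacuously true — satisfied.
(9) x3 = 3 ≠ 5, but x4 = 11 = 11 (second disjunct) — satisfied.

No — constraints 2 and 4 are not satisfied.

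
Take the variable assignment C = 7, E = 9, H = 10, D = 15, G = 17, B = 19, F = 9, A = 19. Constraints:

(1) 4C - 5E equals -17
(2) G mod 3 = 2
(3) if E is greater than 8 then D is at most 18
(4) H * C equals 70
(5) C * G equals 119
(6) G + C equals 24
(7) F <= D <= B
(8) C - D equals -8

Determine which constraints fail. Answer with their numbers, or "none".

No violations.

(1) 4C - 5E = 4(7) - 5(9) = -17  OK
(2) 17 mod 3 = 2  OK
(3) E = 9 > 8, so we need D ≤ 18; D = 15 ≤ 18  OK
(4) H * C = 10 * 7 = 70  OK
(5) C * G = 7 * 17 = 119  OK
(6) G + C = 17 + 7 = 24  OK
(7) values 9 <= 15 <= 19  OK
(8) C - D = 7 - 15 = -8  OK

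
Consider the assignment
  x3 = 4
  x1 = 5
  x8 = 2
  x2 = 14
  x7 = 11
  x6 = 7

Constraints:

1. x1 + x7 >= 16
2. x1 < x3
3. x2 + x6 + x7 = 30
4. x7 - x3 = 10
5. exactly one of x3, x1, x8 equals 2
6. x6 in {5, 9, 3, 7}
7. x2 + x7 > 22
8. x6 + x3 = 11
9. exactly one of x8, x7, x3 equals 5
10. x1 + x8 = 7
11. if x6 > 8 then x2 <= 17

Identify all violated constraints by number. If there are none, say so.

Violated: 2, 3, 4, and 9.

1. x1 + x7 = 5 + 11 = 16; 16 ≥ 16 — holds.
2. x1 = 5, x3 = 4; 5 ≥ 4 (want <) — does not hold.
3. x2 + x6 + x7 = 14 + 7 + 11 = 32, not 30 — does not hold.
4. x7 - x3 = 11 - 4 = 7, not 10 — does not hold.
5. x3=4, x1=5, x8=2; 1 of them equals 2 — holds.
6. x6 = 7 is in {5, 9, 3, 7} — holds.
7. x2 + x7 = 14 + 11 = 25; 25 > 22 — holds.
8. x6 + x3 = 7 + 4 = 11 — holds.
9. x8=2, x7=11, x3=4; 0 of them equal 5, not exactly one — does not hold.
10. x1 + x8 = 5 + 2 = 7 — holds.
11. x6 = 7, not > 8; antecedent false, conditional vacuously true — holds.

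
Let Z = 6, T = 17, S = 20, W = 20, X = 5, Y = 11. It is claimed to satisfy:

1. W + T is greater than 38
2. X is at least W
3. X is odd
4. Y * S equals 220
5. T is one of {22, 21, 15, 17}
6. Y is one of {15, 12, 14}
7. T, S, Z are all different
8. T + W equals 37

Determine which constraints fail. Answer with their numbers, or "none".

1. W + T = 20 + 17 = 37; 37 ≤ 38, bound 38 not met  ✗
2. X = 5, W = 20; 5 < 20 (want ≥)  ✗
3. X = 5 is odd  ✓
4. Y * S = 11 * 20 = 220  ✓
5. T = 17 is in {22, 21, 15, 17}  ✓
6. Y = 11 is not in {15, 12, 14}  ✗
7. values 17, 20, 6 are pairwise distinct  ✓
8. T + W = 17 + 20 = 37  ✓

Constraints 1, 2, 6 do not hold.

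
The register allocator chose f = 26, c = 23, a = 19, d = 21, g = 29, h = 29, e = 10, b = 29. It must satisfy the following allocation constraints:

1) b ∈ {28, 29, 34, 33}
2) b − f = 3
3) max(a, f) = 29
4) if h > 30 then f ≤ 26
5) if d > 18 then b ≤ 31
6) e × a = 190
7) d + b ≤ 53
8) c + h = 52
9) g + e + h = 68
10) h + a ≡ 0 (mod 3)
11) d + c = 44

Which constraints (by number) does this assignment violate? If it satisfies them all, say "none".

1) b = 29 is in {28, 29, 34, 33} — holds.
2) b − f = 29 − 26 = 3 — holds.
3) max(19, 26) = 26, not 29 — fails.
4) h = 29, not > 30; antecedent false, conditional vacuously true — holds.
5) d = 21 > 18, so we need b ≤ 31; b = 29 ≤ 31 — holds.
6) e × a = 10 × 19 = 190 — holds.
7) d + b = 21 + 29 = 50; 50 ≤ 53 — holds.
8) c + h = 23 + 29 = 52 — holds.
9) g + e + h = 29 + 10 + 29 = 68 — holds.
10) h + a = 48; 48 mod 3 = 0 — holds.
11) d + c = 21 + 23 = 44 — holds.

Violated: 3.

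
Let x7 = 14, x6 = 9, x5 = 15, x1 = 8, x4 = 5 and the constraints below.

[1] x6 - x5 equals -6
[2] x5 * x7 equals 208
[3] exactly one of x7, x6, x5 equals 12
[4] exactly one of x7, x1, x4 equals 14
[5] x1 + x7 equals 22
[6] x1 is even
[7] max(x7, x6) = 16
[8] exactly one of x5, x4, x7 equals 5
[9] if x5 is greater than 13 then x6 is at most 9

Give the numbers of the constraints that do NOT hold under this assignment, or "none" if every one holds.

[1] x6 - x5 = 9 - 15 = -6  true
[2] x5 * x7 = 15 * 14 = 210, not 208  false
[3] x7=14, x6=9, x5=15; 0 of them equal 12, not exactly one  false
[4] x7=14, x1=8, x4=5; 1 of them equals 14  true
[5] x1 + x7 = 8 + 14 = 22  true
[6] x1 = 8 is even  true
[7] max(14, 9) = 14, not 16  false
[8] x5=15, x4=5, x7=14; 1 of them equals 5  true
[9] x5 = 15 > 13, so we need x6 ≤ 9; x6 = 9 ≤ 9  true

The assignment fails constraints 2, 3, and 7.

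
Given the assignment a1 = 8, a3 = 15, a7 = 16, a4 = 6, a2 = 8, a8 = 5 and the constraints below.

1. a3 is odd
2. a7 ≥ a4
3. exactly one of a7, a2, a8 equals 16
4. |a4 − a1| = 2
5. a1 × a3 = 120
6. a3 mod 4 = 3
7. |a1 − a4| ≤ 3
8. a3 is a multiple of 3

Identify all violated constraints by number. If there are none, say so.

1. a3 = 15 is odd  OK
2. a7 = 16, a4 = 6; 16 ≥ 6  OK
3. a7=16, a2=8, a8=5; 1 of them equals 16  OK
4. |6 − 8| = 2  OK
5. a1 × a3 = 8 × 15 = 120  OK
6. 15 mod 4 = 3  OK
7. |8 − 6| = 2; 2 ≤ 3  OK
8. 15 / 3 = 5, so 3 divides 15  OK

The assignment satisfies every constraint.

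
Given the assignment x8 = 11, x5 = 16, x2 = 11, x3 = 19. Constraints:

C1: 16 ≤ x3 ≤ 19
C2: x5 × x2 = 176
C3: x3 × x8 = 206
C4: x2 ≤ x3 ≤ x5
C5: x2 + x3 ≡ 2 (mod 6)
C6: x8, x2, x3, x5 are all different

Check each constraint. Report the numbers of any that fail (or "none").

C1: x3 = 19 lies in [16, 19] — satisfied.
C2: x5 × x2 = 16 × 11 = 176 — satisfied.
C3: x3 × x8 = 19 × 11 = 209, not 206 — violated.
C4: values 11, 19, 16; x3 = 19 is not ≤ x5 = 16 — violated.
C5: x2 + x3 = 30; 30 mod 6 = 0, not 2 — violated.
C6: x8 = x2 = 11, not all different — violated.

Constraints 3, 4, 5, 6 do not hold.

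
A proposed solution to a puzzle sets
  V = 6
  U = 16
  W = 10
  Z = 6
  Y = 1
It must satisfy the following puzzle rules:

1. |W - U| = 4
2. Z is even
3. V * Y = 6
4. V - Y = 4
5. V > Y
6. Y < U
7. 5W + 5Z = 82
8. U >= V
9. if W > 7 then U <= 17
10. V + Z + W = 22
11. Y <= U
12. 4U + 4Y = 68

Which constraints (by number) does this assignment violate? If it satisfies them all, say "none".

Constraints 1, 4, 7 do not hold.

1. |10 - 16| = 6, not 4 — does not hold.
2. Z = 6 is even — holds.
3. V * Y = 6 * 1 = 6 — holds.
4. V - Y = 6 - 1 = 5, not 4 — does not hold.
5. V = 6, Y = 1; 6 > 1 — holds.
6. Y = 1, U = 16; 1 < 16 — holds.
7. 5W + 5Z = 5(10) + 5(6) = 80, not 82 — does not hold.
8. U = 16, V = 6; 16 ≥ 6 — holds.
9. W = 10 > 7, so we need U ≤ 17; U = 16 ≤ 17 — holds.
10. V + Z + W = 6 + 6 + 10 = 22 — holds.
11. Y = 1, U = 16; 1 ≤ 16 — holds.
12. 4U + 4Y = 4(16) + 4(1) = 68 — holds.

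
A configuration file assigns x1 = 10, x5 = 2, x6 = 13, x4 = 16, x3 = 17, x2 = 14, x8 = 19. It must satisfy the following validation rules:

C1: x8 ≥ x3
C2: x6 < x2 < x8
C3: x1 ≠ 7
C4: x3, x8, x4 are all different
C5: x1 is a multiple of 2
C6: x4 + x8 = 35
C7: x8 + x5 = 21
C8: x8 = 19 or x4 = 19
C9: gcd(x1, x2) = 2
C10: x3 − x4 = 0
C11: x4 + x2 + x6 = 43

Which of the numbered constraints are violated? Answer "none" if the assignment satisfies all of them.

C1: x8 = 19, x3 = 17; 19 ≥ 17  ✓
C2: values 13 < 14 < 19  ✓
C3: x1 = 10, and 10 ≠ 7  ✓
C4: values 17, 19, 16 are pairwise distinct  ✓
C5: 10 / 2 = 5, so 2 divides 10  ✓
C6: x4 + x8 = 16 + 19 = 35  ✓
C7: x8 + x5 = 19 + 2 = 21  ✓
C8: x8 = 19 = 19 (first disjunct)  ✓
C9: gcd(10, 14) = 2  ✓
C10: x3 − x4 = 17 − 16 = 1, not 0  ✗
C11: x4 + x2 + x6 = 16 + 14 + 13 = 43  ✓

Constraint 10 is violated.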